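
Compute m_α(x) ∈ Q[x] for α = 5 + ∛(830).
m_α(x) = x^3 - 15x^2 + 75x - 955

Set β = α - 5 = ∛(830), so β^3 = 830. Then (α - 5)^3 - 830 = 0, i.e. α is a root of g(x) = (x - 5)^3 - 830 = x^3 - 15x^2 + 75x - 955. Since g(x) = h(x - 5) where h(x) = x^3 - 830, and h is irreducible over Q (because 830 is not a perfect cube, so h has no rational root, and a monic cubic with no rational root is irreducible), g is also irreducible (irreducibility is preserved under the substitution x → x - 5). Hence m_α(x) = x^3 - 15x^2 + 75x - 955.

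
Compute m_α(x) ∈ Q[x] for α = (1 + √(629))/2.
m_α(x) = x^2 - x - 157

From 2α - 1 = √(629), squaring gives (2α - 1)^2 = 629, i.e. 4α^2 - 4α + 1 = 629, so α^2 - α + (1 - 629)/4 = 0. Since 629 ≡ 1 (mod 4), (1 - 629)/4 = -157 ∈ Z. The polynomial x^2 - x - 157 has discriminant 1 - 4·(-157) = 629, which is not a perfect square in Q (d = 629 is squarefree and ≠ 1), so x^2 - x - 157 is irreducible over Q. It is the minimal polynomial of α.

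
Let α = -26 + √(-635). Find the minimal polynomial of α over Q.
m_α(x) = x^2 + 52x + 1311

From α + 26 = √(-635), squaring gives (α + 26)^2 = -635, i.e. α^2 + 52α + 676 = -635, so α^2 + 52α + 1311 = 0. The discriminant of x^2 + 52x + 1311 is (52)^2 - 4·(1311) = 2704 - 5244 = -2540, and 4·(-635) is not a perfect square in Q since -635 is squarefree and ≠ 1. Hence x^2 + 52x + 1311 is irreducible over Q and is the minimal polynomial of α.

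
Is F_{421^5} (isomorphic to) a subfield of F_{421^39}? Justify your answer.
No: F_{421^5} is not a subfield of F_{421^39}

F_{p^m} embeds in F_{p^n} iff m | n. Here 5 ∤ 39 (since 39 = 7·5 + 4 with remainder 4 ≠ 0), so F_{421^5} is not a subfield of F_{421^39}. Equivalently: if it were, the tower law would give 5 = [F_{421^5}:F_421] dividing [F_{421^39}:F_421] = 39, contradiction.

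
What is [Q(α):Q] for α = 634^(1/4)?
[Q(α):Q] = 4

α is a root of x^4 - 634. By Eisenstein's criterion at the prime p = 2 (which divides the constant term 634 but p^2 = 4 does not, since 634 is squarefree), x^4 - 634 is irreducible over Q. Hence [Q(α):Q] = 4.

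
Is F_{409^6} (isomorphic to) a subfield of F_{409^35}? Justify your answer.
No: F_{409^6} is not a subfield of F_{409^35}

F_{p^m} embeds in F_{p^n} iff m | n. Here 6 ∤ 35 (since 35 = 5·6 + 5 with remainder 5 ≠ 0), so F_{409^6} is not a subfield of F_{409^35}. Equivalently: if it were, the tower law would give 6 = [F_{409^6}:F_409] dividing [F_{409^35}:F_409] = 35, contradiction.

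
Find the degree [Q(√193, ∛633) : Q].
[Q(√193, ∛633) : Q] = 6

Let L = Q(√193, ∛633). Since Q(√193) ⊂ L and [Q(√193):Q] = 2, the tower law gives 2 | [L:Q]. Likewise Q(∛633) ⊂ L with [Q(∛633):Q] = 3 (because 633 is not a perfect cube), so 3 | [L:Q]. As gcd(2,3) = 1, [L:Q] is divisible by 6. Conversely L is generated over Q by √193 and ∛633, so [L:Q] ≤ 2·3 = 6. Therefore [Q(√193, ∛633) : Q] = 6.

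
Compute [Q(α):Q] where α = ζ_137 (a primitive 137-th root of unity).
[Q(α):Q] = 136

The minimal polynomial of ζ_137 over Q is the 137-th cyclotomic polynomial Φ_137(x), which is irreducible over Q and has degree φ(137) = 136. Hence [Q(α):Q] = φ(137) = 136.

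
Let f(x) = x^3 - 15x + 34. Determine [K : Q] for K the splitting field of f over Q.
[K : Q] = 6

By the rational root test, any rational root of the monic integer polynomial f(x) = x^3 - 15x + 34 must be an integer dividing the constant term 34, i.e. one of ±{1, 2, 17, 34}. Evaluating: f(1) = 20, f(-1) = 48, f(2) = 12, f(-2) = 56, f(17) = 4692, f(-17) = -4624, f(34) = 38828, f(-34) = -38760; none is 0, so f has no rational root and is therefore irreducible over Q (a cubic with no linear factor over a field is irreducible). For an irreducible cubic, the Galois group is A_3 or S_3 according as the discriminant disc(f) = -4a^3 - 27b^2 = -4·(-15)^3 - 27·(34)^2 = -17712 is or is not a square in Q. Here disc(f) = -17712 is not a perfect square in Q, so the Galois group of f over Q is not contained in A_3 and must be all of S_3. The splitting field has degree |S_3| = 6 over Q, so [K : Q] = 6.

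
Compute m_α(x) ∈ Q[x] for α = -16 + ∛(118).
m_α(x) = x^3 + 48x^2 + 768x + 3978

Set β = α + 16 = ∛(118), so β^3 = 118. Then (α + 16)^3 - 118 = 0, i.e. α is a root of g(x) = (x + 16)^3 - 118 = x^3 + 48x^2 + 768x + 3978. Since g(x) = h(x + 16) where h(x) = x^3 - 118, and h is irreducible over Q (because 118 is not a perfect cube, so h has no rational root, and a monic cubic with no rational root is irreducible), g is also irreducible (irreducibility is preserved under the substitution x → x + 16). Hence m_α(x) = x^3 + 48x^2 + 768x + 3978.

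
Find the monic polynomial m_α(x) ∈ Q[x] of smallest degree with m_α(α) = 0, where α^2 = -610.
m_α(x) = x^2 + 610

α satisfies α^2 + 610 = 0, so x^2 + 610 annihilates α. Since d = -610 is squarefree and ≠ 1, it is not a perfect square in Q, so x^2 + 610 has no rational root and is therefore irreducible over Q (a degree-2 polynomial over a field is irreducible iff it has no root). Hence m_α(x) = x^2 + 610.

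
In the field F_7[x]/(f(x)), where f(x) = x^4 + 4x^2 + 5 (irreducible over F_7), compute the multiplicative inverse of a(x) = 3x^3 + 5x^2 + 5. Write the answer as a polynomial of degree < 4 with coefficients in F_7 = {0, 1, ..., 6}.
a(x)^(-1) ≡ 4x^2 + 5x + 3 (mod f(x))

Since f is irreducible over F_7, F_7[x]/(f) is a field and a(x) ≠ 0 has an inverse. Apply the extended Euclidean algorithm to f(x) and a(x) in F_7[x]: f(x) = (5x + 1)·a(x) + (6x^2 + 3x);  a(x) = (4x)·(6x^2 + 3x) + (5). The last nonzero remainder is the constant 5 = gcd(f, a) in F_7. Back-substituting through the division chain expresses 5 = s(x)·a(x) + t(x)·f(x) with s(x) ≡ 6x^2 + 4x + 1 (mod f), so (6x^2 + 4x + 1)·a(x) ≡ 5 (mod f). Multiplying by 5^(-1) ≡ 3 in F_7 gives a(x)^(-1) ≡ 3·(6x^2 + 4x + 1) ≡ 4x^2 + 5x + 3 (mod f). Check: (3x^3 + 5x^2 + 5)·(4x^2 + 5x + 3) = 5x^5 + 6x^3 + 4x + 1 ≡ 1 (mod x^4 + 4x^2 + 5).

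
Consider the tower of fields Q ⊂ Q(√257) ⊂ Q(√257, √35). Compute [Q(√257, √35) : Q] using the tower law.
[Q(√257, √35) : Q] = 4

[Q(√257):Q] = 2 (min poly x^2 - 257, irreducible since 257 is squarefree > 1). For the top step, suppose √35 ∈ Q(√257), say √35 = c + d√257 with c, d ∈ Q. Squaring: 35 = c^2 + 257d^2 + 2cd√257. Since √257 ∉ Q this forces 2cd = 0. If d = 0 then √35 = c ∈ Q, contradicting 35 squarefree > 1. If c = 0 then 35 = 257d^2, so 257·35 = (257d)^2 is a perfect square in Q — but 257·35 = 8995 is not a perfect square (since 257 and 35 are distinct squarefree integers). Contradiction. Hence √35 ∉ Q(√257), so x^2 - 35 stays irreducible over Q(√257) and [Q(√257, √35) : Q(√257)] = 2. By the tower law, [Q(√257, √35) : Q] = 2 · 2 = 4.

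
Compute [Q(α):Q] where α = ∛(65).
[Q(α):Q] = 3

The minimal polynomial of α is x^3 - 65, irreducible over Q since 65 is not a perfect cube (so x^3 - 65 has no rational root). Hence [Q(α):Q] = deg(m_α) = 3.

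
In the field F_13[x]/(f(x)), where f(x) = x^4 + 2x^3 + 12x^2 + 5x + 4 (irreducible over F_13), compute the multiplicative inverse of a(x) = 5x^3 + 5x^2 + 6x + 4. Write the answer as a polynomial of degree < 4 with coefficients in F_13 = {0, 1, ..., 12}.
a(x)^(-1) ≡ 6x^3 + 5x^2 + 3x + 9 (mod f(x))

Since f is irreducible over F_13, F_13[x]/(f) is a field and a(x) ≠ 0 has an inverse. Apply the extended Euclidean algorithm to f(x) and a(x) in F_13[x]: f(x) = (8x + 8)·a(x) + (2x^2 + 3x + 11);  a(x) = (9x + 2)·(2x^2 + 3x + 11) + (5x + 8);  (2x^2 + 3x + 11) = (3x + 1)·(5x + 8) + (3). The last nonzero remainder is the constant 3 = gcd(f, a) in F_13. Back-substituting through the division chain expresses 3 = s(x)·a(x) + t(x)·f(x) with s(x) ≡ 5x^3 + 2x^2 + 9x + 1 (mod f), so (5x^3 + 2x^2 + 9x + 1)·a(x) ≡ 3 (mod f). Multiplying by 3^(-1) ≡ 9 in F_13 gives a(x)^(-1) ≡ 9·(5x^3 + 2x^2 + 9x + 1) ≡ 6x^3 + 5x^2 + 3x + 9 (mod f). Check: (5x^3 + 5x^2 + 6x + 4)·(6x^3 + 5x^2 + 3x + 9) = 4x^6 + 3x^5 + 11x^4 + 10x^3 + 5x^2 + x + 10 ≡ 1 (mod x^4 + 2x^3 + 12x^2 + 5x + 4).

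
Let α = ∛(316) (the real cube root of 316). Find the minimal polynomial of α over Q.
m_α(x) = x^3 - 316

α satisfies α^3 = 316, so x^3 - 316 annihilates α. By the rational root test, a rational root p/q (in lowest terms) of x^3 - 316 would satisfy p^3 = 316 q^3, forcing q = 1 and p^3 = 316; but 316 is not a perfect cube, contradiction. A monic cubic over Q with no rational root is irreducible (any nontrivial factorization would include a linear factor). Hence x^3 - 316 is the minimal polynomial of α, and in particular [Q(α):Q] = 3.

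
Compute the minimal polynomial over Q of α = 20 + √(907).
m_α(x) = x^2 - 40x - 507

From α - 20 = √(907), squaring gives (α - 20)^2 = 907, i.e. α^2 - 40α + 400 = 907, so α^2 - 40α - 507 = 0. The discriminant of x^2 - 40x - 507 is (-40)^2 - 4·(-507) = 1600 + 2028 = 3628, and 4·(907) is not a perfect square in Q since 907 is squarefree and ≠ 1. Hence x^2 - 40x - 507 is irreducible over Q and is the minimal polynomial of α.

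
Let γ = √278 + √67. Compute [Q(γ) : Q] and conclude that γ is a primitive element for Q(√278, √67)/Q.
[Q(γ) : Q] = 4 (equivalently, Q(γ) = Q(√278, √67))

Obviously Q(γ) ⊆ Q(√278, √67), and [Q(√278, √67):Q] = 4 (since 278, 67 are distinct squarefree integers > 1 with 18626 not a perfect square). To show equality we compute the minimal polynomial of γ. From γ = √278 + √67: γ^2 = 278 + 2√(18626) + 67 = 345 + 2√(18626), so γ^2 - 345 = 2√(18626); squaring, (γ^2 - 345)^2 = 4·18626, i.e. γ^4 - 690γ^2 + 119025 - 74504 = 0, i.e. γ^4 - 690γ^2 + 44521 = 0. So γ is a root of x^4 - 690x^2 + 44521. This polynomial is irreducible over Q: it has no rational root (each ±√278 ± √67 is irrational), and any factorization into two quadratics over Q would force √(18626) ∈ Q (pairing opposite roots) or √278, √67 ∈ Q (other pairings), all impossible. Hence [Q(γ):Q] = 4 = [Q(√278, √67):Q], so Q(γ) = Q(√278, √67).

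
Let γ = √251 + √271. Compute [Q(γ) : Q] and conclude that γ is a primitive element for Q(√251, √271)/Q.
[Q(γ) : Q] = 4 (equivalently, Q(γ) = Q(√251, √271))

Obviously Q(γ) ⊆ Q(√251, √271), and [Q(√251, √271):Q] = 4 (since 251, 271 are distinct squarefree integers > 1 with 68021 not a perfect square). To show equality we compute the minimal polynomial of γ. From γ = √251 + √271: γ^2 = 251 + 2√(68021) + 271 = 522 + 2√(68021), so γ^2 - 522 = 2√(68021); squaring, (γ^2 - 522)^2 = 4·68021, i.e. γ^4 - 1044γ^2 + 272484 - 272084 = 0, i.e. γ^4 - 1044γ^2 + 400 = 0. So γ is a root of x^4 - 1044x^2 + 400. This polynomial is irreducible over Q: it has no rational root (each ±√251 ± √271 is irrational), and any factorization into two quadratics over Q would force √(68021) ∈ Q (pairing opposite roots) or √251, √271 ∈ Q (other pairings), all impossible. Hence [Q(γ):Q] = 4 = [Q(√251, √271):Q], so Q(γ) = Q(√251, √271).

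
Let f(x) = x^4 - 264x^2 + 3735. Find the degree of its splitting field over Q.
[K : Q] = 4

Solving the quadratic in x^2: x^2 = (264 ± √(264^2 - 4·3735))/2 = (264 ± √54756)/2 = (264 ± 234)/2, giving x^2 = 15 or x^2 = 249. So f(x) = (x^2 - 15)(x^2 - 249) and the roots of f are ±√15, ±√249. Hence the splitting field is K = Q(√15, √249). Since 15 and 249 are distinct squarefree integers > 1, their product 3735 is not a perfect square, so √249 ∉ Q(√15). By the tower law [K:Q] = [Q(√15,√249):Q(√15)] · [Q(√15):Q] = 2 · 2 = 4.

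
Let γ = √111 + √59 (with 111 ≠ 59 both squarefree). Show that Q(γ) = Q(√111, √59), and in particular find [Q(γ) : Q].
[Q(γ) : Q] = 4 (equivalently, Q(γ) = Q(√111, √59))

Obviously Q(γ) ⊆ Q(√111, √59), and [Q(√111, √59):Q] = 4 (since 111, 59 are distinct squarefree integers > 1 with 6549 not a perfect square). To show equality we compute the minimal polynomial of γ. From γ = √111 + √59: γ^2 = 111 + 2√(6549) + 59 = 170 + 2√(6549), so γ^2 - 170 = 2√(6549); squaring, (γ^2 - 170)^2 = 4·6549, i.e. γ^4 - 340γ^2 + 28900 - 26196 = 0, i.e. γ^4 - 340γ^2 + 2704 = 0. So γ is a root of x^4 - 340x^2 + 2704. This polynomial is irreducible over Q: it has no rational root (each ±√111 ± √59 is irrational), and any factorization into two quadratics over Q would force √(6549) ∈ Q (pairing opposite roots) or √111, √59 ∈ Q (other pairings), all impossible. Hence [Q(γ):Q] = 4 = [Q(√111, √59):Q], so Q(γ) = Q(√111, √59).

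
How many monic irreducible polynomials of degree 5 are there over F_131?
There are 7715897904 monic irreducible polynomials of degree 5 over F_131

Each element of F_{131^5} that lies in no proper subfield is a root of exactly one monic irreducible of degree 5 over F_131, and each such polynomial has 5 distinct roots in F_{131^5}. By Möbius inversion the count is N_131(5) = (1/5) Σ_{d|5} μ(5/d) · 131^d = (1/5)(μ(5)·131^1 + μ(1)·131^5) = 38579489520/5 = 7715897904.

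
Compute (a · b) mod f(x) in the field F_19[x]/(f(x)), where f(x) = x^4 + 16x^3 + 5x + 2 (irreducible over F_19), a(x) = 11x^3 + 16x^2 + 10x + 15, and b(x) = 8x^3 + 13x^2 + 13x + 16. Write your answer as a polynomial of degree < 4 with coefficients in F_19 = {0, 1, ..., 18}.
a · b ≡ 13x^3 + 10x^2 + 11x + 6 (mod f(x))

Multiply in F_19[x]: a(x)·b(x) = (11x^3 + 16x^2 + 10x + 15)·(8x^3 + 13x^2 + 13x + 16) = 12x^6 + 5x^5 + 13x^4 + 7x^3 + 11x^2 + 13x + 12. This has degree ≥ 4, so divide by f(x) over F_19: 12x^6 + 5x^5 + 13x^4 + 7x^3 + 11x^2 + 13x + 12 = (12x^2 + 3x + 3)·(x^4 + 16x^3 + 5x + 2) + (13x^3 + 10x^2 + 11x + 6). Hence a·b ≡ 13x^3 + 10x^2 + 11x + 6 (mod f). (F_19[x]/(f) is a field with 19^4 = 130321 elements since f is irreducible of degree 4.)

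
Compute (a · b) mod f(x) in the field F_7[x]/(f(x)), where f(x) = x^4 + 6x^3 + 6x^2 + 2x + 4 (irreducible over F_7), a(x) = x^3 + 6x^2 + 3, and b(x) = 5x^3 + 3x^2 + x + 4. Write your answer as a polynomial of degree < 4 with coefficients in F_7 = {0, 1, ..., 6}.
a · b ≡ 3x^3 + 6x^2 + 2 (mod f(x))

Multiply in F_7[x]: a(x)·b(x) = (x^3 + 6x^2 + 3)·(5x^3 + 3x^2 + x + 4) = 5x^6 + 5x^5 + 5x^4 + 4x^3 + 5x^2 + 3x + 5. This has degree ≥ 4, so divide by f(x) over F_7: 5x^6 + 5x^5 + 5x^4 + 4x^3 + 5x^2 + 3x + 5 = (5x^2 + 3x + 6)·(x^4 + 6x^3 + 6x^2 + 2x + 4) + (3x^3 + 6x^2 + 2). Hence a·b ≡ 3x^3 + 6x^2 + 2 (mod f). (F_7[x]/(f) is a field with 7^4 = 2401 elements since f is irreducible of degree 4.)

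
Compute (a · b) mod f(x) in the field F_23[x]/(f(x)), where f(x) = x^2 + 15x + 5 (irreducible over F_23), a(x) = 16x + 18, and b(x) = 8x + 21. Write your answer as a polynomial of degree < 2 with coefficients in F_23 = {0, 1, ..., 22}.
a · b ≡ 9x + 14 (mod f(x))

Multiply in F_23[x]: a(x)·b(x) = (16x + 18)·(8x + 21) = 13x^2 + 20x + 10. This has degree ≥ 2, so divide by f(x) over F_23: 13x^2 + 20x + 10 = (13)·(x^2 + 15x + 5) + (9x + 14). Hence a·b ≡ 9x + 14 (mod f). (F_23[x]/(f) is a field with 23^2 = 529 elements since f is irreducible of degree 2.)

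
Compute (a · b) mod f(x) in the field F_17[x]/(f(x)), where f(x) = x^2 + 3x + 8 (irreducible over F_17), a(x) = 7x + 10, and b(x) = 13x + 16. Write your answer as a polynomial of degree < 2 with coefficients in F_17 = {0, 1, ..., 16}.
a · b ≡ 3x + 10 (mod f(x))

Multiply in F_17[x]: a(x)·b(x) = (7x + 10)·(13x + 16) = 6x^2 + 4x + 7. This has degree ≥ 2, so divide by f(x) over F_17: 6x^2 + 4x + 7 = (6)·(x^2 + 3x + 8) + (3x + 10). Hence a·b ≡ 3x + 10 (mod f). (F_17[x]/(f) is a field with 17^2 = 289 elements since f is irreducible of degree 2.)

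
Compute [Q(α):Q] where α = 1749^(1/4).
[Q(α):Q] = 4

α is a root of x^4 - 1749. By Eisenstein's criterion at the prime p = 3 (which divides the constant term 1749 but p^2 = 9 does not, since 1749 is squarefree), x^4 - 1749 is irreducible over Q. Hence [Q(α):Q] = 4.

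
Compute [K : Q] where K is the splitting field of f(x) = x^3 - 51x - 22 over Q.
[K : Q] = 6

By the rational root test, any rational root of the monic integer polynomial f(x) = x^3 - 51x - 22 must be an integer dividing the constant term -22, i.e. one of ±{1, 2, 11, 22}. Evaluating: f(1) = -72, f(-1) = 28, f(2) = -116, f(-2) = 72, f(11) = 748, f(-11) = -792, f(22) = 9504, f(-22) = -9548; none is 0, so f has no rational root and is therefore irreducible over Q (a cubic with no linear factor over a field is irreducible). For an irreducible cubic, the Galois group is A_3 or S_3 according as the discriminant disc(f) = -4a^3 - 27b^2 = -4·(-51)^3 - 27·(-22)^2 = 517536 is or is not a square in Q. Here disc(f) = 517536 is not a perfect square in Q, so the Galois group of f over Q is not contained in A_3 and must be all of S_3. The splitting field has degree |S_3| = 6 over Q, so [K : Q] = 6.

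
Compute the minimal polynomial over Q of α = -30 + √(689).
m_α(x) = x^2 + 60x + 211

From α + 30 = √(689), squaring gives (α + 30)^2 = 689, i.e. α^2 + 60α + 900 = 689, so α^2 + 60α + 211 = 0. The discriminant of x^2 + 60x + 211 is (60)^2 - 4·(211) = 3600 - 844 = 2756, and 4·(689) is not a perfect square in Q since 689 is squarefree and ≠ 1. Hence x^2 + 60x + 211 is irreducible over Q and is the minimal polynomial of α.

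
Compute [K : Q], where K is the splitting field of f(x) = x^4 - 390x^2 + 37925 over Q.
[K : Q] = 4

Solving the quadratic in x^2: x^2 = (390 ± √(390^2 - 4·37925))/2 = (390 ± √400)/2 = (390 ± 20)/2, giving x^2 = 185 or x^2 = 205. So f(x) = (x^2 - 185)(x^2 - 205) and the roots of f are ±√185, ±√205. Hence the splitting field is K = Q(√185, √205). Since 185 and 205 are distinct squarefree integers > 1, their product 37925 is not a perfect square, so √205 ∉ Q(√185). By the tower law [K:Q] = [Q(√185,√205):Q(√185)] · [Q(√185):Q] = 2 · 2 = 4.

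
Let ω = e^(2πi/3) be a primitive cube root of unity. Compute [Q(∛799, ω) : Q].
[Q(∛799, ω) : Q] = 6

[Q(∛799):Q] = 3 (min poly x^3 - 799, irreducible since 799 is not a perfect cube). [Q(ω):Q] = 2 (min poly x^2 + x + 1). Since Q(∛799) ⊂ R and ω ∉ R, we have ω ∉ Q(∛799), so x^2 + x + 1 remains irreducible over Q(∛799) and [Q(∛799, ω) : Q(∛799)] = 2. By the tower law, [Q(∛799, ω) : Q] = 3 · 2 = 6. (In fact Q(∛799, ω) is the splitting field of x^3 - 799 over Q.)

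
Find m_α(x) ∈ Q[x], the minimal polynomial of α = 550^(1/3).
m_α(x) = x^3 - 550

α satisfies α^3 = 550, so x^3 - 550 annihilates α. By the rational root test, a rational root p/q (in lowest terms) of x^3 - 550 would satisfy p^3 = 550 q^3, forcing q = 1 and p^3 = 550; but 550 is not a perfect cube, contradiction. A monic cubic over Q with no rational root is irreducible (any nontrivial factorization would include a linear factor). Hence x^3 - 550 is the minimal polynomial of α, and in particular [Q(α):Q] = 3.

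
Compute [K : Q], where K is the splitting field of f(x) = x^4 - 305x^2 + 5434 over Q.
[K : Q] = 4

Solving the quadratic in x^2: x^2 = (305 ± √(305^2 - 4·5434))/2 = (305 ± √71289)/2 = (305 ± 267)/2, giving x^2 = 286 or x^2 = 19. So f(x) = (x^2 - 286)(x^2 - 19) and the roots of f are ±√286, ±√19. Hence the splitting field is K = Q(√286, √19). Since 286 and 19 are distinct squarefree integers > 1, their product 5434 is not a perfect square, so √19 ∉ Q(√286). By the tower law [K:Q] = [Q(√286,√19):Q(√286)] · [Q(√286):Q] = 2 · 2 = 4.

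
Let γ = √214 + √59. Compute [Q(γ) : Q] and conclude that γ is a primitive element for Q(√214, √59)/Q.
[Q(γ) : Q] = 4 (equivalently, Q(γ) = Q(√214, √59))

Obviously Q(γ) ⊆ Q(√214, √59), and [Q(√214, √59):Q] = 4 (since 214, 59 are distinct squarefree integers > 1 with 12626 not a perfect square). To show equality we compute the minimal polynomial of γ. From γ = √214 + √59: γ^2 = 214 + 2√(12626) + 59 = 273 + 2√(12626), so γ^2 - 273 = 2√(12626); squaring, (γ^2 - 273)^2 = 4·12626, i.e. γ^4 - 546γ^2 + 74529 - 50504 = 0, i.e. γ^4 - 546γ^2 + 24025 = 0. So γ is a root of x^4 - 546x^2 + 24025. This polynomial is irreducible over Q: it has no rational root (each ±√214 ± √59 is irrational), and any factorization into two quadratics over Q would force √(12626) ∈ Q (pairing opposite roots) or √214, √59 ∈ Q (other pairings), all impossible. Hence [Q(γ):Q] = 4 = [Q(√214, √59):Q], so Q(γ) = Q(√214, √59).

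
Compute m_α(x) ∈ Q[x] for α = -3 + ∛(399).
m_α(x) = x^3 + 9x^2 + 27x - 372

Set β = α + 3 = ∛(399), so β^3 = 399. Then (α + 3)^3 - 399 = 0, i.e. α is a root of g(x) = (x + 3)^3 - 399 = x^3 + 9x^2 + 27x - 372. Since g(x) = h(x + 3) where h(x) = x^3 - 399, and h is irreducible over Q (because 399 is not a perfect cube, so h has no rational root, and a monic cubic with no rational root is irreducible), g is also irreducible (irreducibility is preserved under the substitution x → x + 3). Hence m_α(x) = x^3 + 9x^2 + 27x - 372.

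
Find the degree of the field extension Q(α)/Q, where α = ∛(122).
[Q(α):Q] = 3

The minimal polynomial of α is x^3 - 122, irreducible over Q since 122 is not a perfect cube (so x^3 - 122 has no rational root). Hence [Q(α):Q] = deg(m_α) = 3.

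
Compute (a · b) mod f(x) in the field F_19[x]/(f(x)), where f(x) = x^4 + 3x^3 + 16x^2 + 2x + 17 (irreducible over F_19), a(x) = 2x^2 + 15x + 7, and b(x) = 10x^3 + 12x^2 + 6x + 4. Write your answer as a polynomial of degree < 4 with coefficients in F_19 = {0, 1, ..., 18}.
a · b ≡ 18x^3 + 9x^2 + 9x + 9 (mod f(x))

Multiply in F_19[x]: a(x)·b(x) = (2x^2 + 15x + 7)·(10x^3 + 12x^2 + 6x + 4) = x^5 + 3x^4 + 15x^3 + 11x^2 + 7x + 9. This has degree ≥ 4, so divide by f(x) over F_19: x^5 + 3x^4 + 15x^3 + 11x^2 + 7x + 9 = (x)·(x^4 + 3x^3 + 16x^2 + 2x + 17) + (18x^3 + 9x^2 + 9x + 9). Hence a·b ≡ 18x^3 + 9x^2 + 9x + 9 (mod f). (F_19[x]/(f) is a field with 19^4 = 130321 elements since f is irreducible of degree 4.)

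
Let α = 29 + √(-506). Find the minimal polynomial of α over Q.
m_α(x) = x^2 - 58x + 1347

From α - 29 = √(-506), squaring gives (α - 29)^2 = -506, i.e. α^2 - 58α + 841 = -506, so α^2 - 58α + 1347 = 0. The discriminant of x^2 - 58x + 1347 is (-58)^2 - 4·(1347) = 3364 - 5388 = -2024, and 4·(-506) is not a perfect square in Q since -506 is squarefree and ≠ 1. Hence x^2 - 58x + 1347 is irreducible over Q and is the minimal polynomial of α.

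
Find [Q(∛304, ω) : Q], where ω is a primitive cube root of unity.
[Q(∛304, ω) : Q] = 6

[Q(∛304):Q] = 3 (min poly x^3 - 304, irreducible since 304 is not a perfect cube). [Q(ω):Q] = 2 (min poly x^2 + x + 1). Since Q(∛304) ⊂ R and ω ∉ R, we have ω ∉ Q(∛304), so x^2 + x + 1 remains irreducible over Q(∛304) and [Q(∛304, ω) : Q(∛304)] = 2. By the tower law, [Q(∛304, ω) : Q] = 3 · 2 = 6. (In fact Q(∛304, ω) is the splitting field of x^3 - 304 over Q.)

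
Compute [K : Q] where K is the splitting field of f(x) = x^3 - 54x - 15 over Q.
[K : Q] = 6

By the rational root test, any rational root of the monic integer polynomial f(x) = x^3 - 54x - 15 must be an integer dividing the constant term -15, i.e. one of ±{1, 3, 5, 15}. Evaluating: f(1) = -68, f(-1) = 38, f(3) = -150, f(-3) = 120, f(5) = -160, f(-5) = 130, f(15) = 2550, f(-15) = -2580; none is 0, so f has no rational root and is therefore irreducible over Q (a cubic with no linear factor over a field is irreducible). For an irreducible cubic, the Galois group is A_3 or S_3 according as the discriminant disc(f) = -4a^3 - 27b^2 = -4·(-54)^3 - 27·(-15)^2 = 623781 is or is not a square in Q. Here disc(f) = 623781 is not a perfect square in Q, so the Galois group of f over Q is not contained in A_3 and must be all of S_3. The splitting field has degree |S_3| = 6 over Q, so [K : Q] = 6.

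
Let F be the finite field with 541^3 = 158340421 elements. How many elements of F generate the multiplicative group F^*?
There are φ(158340420) = 36189504 primitive elements

F_q^* is cyclic of order q - 1 = 158340420. A cyclic group of order m has exactly φ(m) generators. Here m = 158340420 = 2^2 · 3^4 · 5 · 7 · 13963, so the number of primitive elements is φ(158340420) = 36189504.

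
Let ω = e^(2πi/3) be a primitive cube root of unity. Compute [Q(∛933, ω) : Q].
[Q(∛933, ω) : Q] = 6

[Q(∛933):Q] = 3 (min poly x^3 - 933, irreducible since 933 is not a perfect cube). [Q(ω):Q] = 2 (min poly x^2 + x + 1). Since Q(∛933) ⊂ R and ω ∉ R, we have ω ∉ Q(∛933), so x^2 + x + 1 remains irreducible over Q(∛933) and [Q(∛933, ω) : Q(∛933)] = 2. By the tower law, [Q(∛933, ω) : Q] = 3 · 2 = 6. (In fact Q(∛933, ω) is the splitting field of x^3 - 933 over Q.)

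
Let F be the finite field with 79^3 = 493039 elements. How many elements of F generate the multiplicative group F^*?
There are φ(493038) = 127008 primitive elements

F_q^* is cyclic of order q - 1 = 493038. A cyclic group of order m has exactly φ(m) generators. Here m = 493038 = 2 · 3^2 · 7^2 · 13 · 43, so the number of primitive elements is φ(493038) = 127008.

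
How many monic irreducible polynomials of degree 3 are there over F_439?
There are 28201360 monic irreducible polynomials of degree 3 over F_439

Each element of F_{439^3} that lies in no proper subfield is a root of exactly one monic irreducible of degree 3 over F_439, and each such polynomial has 3 distinct roots in F_{439^3}. By Möbius inversion the count is N_439(3) = (1/3) Σ_{d|3} μ(3/d) · 439^d = (1/3)(μ(3)·439^1 + μ(1)·439^3) = 84604080/3 = 28201360.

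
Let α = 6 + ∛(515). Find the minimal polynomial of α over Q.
m_α(x) = x^3 - 18x^2 + 108x - 731

Set β = α - 6 = ∛(515), so β^3 = 515. Then (α - 6)^3 - 515 = 0, i.e. α is a root of g(x) = (x - 6)^3 - 515 = x^3 - 18x^2 + 108x - 731. Since g(x) = h(x - 6) where h(x) = x^3 - 515, and h is irreducible over Q (because 515 is not a perfect cube, so h has no rational root, and a monic cubic with no rational root is irreducible), g is also irreducible (irreducibility is preserved under the substitution x → x - 6). Hence m_α(x) = x^3 - 18x^2 + 108x - 731.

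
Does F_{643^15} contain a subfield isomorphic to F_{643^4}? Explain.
No: F_{643^4} is not a subfield of F_{643^15}

F_{p^m} embeds in F_{p^n} iff m | n. Here 4 ∤ 15 (since 15 = 3·4 + 3 with remainder 3 ≠ 0), so F_{643^4} is not a subfield of F_{643^15}. Equivalently: if it were, the tower law would give 4 = [F_{643^4}:F_643] dividing [F_{643^15}:F_643] = 15, contradiction.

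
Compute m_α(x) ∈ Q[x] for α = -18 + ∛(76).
m_α(x) = x^3 + 54x^2 + 972x + 5756

Set β = α + 18 = ∛(76), so β^3 = 76. Then (α + 18)^3 - 76 = 0, i.e. α is a root of g(x) = (x + 18)^3 - 76 = x^3 + 54x^2 + 972x + 5756. Since g(x) = h(x + 18) where h(x) = x^3 - 76, and h is irreducible over Q (because 76 is not a perfect cube, so h has no rational root, and a monic cubic with no rational root is irreducible), g is also irreducible (irreducibility is preserved under the substitution x → x + 18). Hence m_α(x) = x^3 + 54x^2 + 972x + 5756.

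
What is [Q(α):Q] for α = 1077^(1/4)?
[Q(α):Q] = 4

α is a root of x^4 - 1077. By Eisenstein's criterion at the prime p = 3 (which divides the constant term 1077 but p^2 = 9 does not, since 1077 is squarefree), x^4 - 1077 is irreducible over Q. Hence [Q(α):Q] = 4.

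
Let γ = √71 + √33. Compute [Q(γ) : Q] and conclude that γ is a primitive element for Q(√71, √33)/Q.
[Q(γ) : Q] = 4 (equivalently, Q(γ) = Q(√71, √33))

Obviously Q(γ) ⊆ Q(√71, √33), and [Q(√71, √33):Q] = 4 (since 71, 33 are distinct squarefree integers > 1 with 2343 not a perfect square). To show equality we compute the minimal polynomial of γ. From γ = √71 + √33: γ^2 = 71 + 2√(2343) + 33 = 104 + 2√(2343), so γ^2 - 104 = 2√(2343); squaring, (γ^2 - 104)^2 = 4·2343, i.e. γ^4 - 208γ^2 + 10816 - 9372 = 0, i.e. γ^4 - 208γ^2 + 1444 = 0. So γ is a root of x^4 - 208x^2 + 1444. This polynomial is irreducible over Q: it has no rational root (each ±√71 ± √33 is irrational), and any factorization into two quadratics over Q would force √(2343) ∈ Q (pairing opposite roots) or √71, √33 ∈ Q (other pairings), all impossible. Hence [Q(γ):Q] = 4 = [Q(√71, √33):Q], so Q(γ) = Q(√71, √33).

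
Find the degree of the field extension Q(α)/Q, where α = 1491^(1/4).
[Q(α):Q] = 4

α is a root of x^4 - 1491. By Eisenstein's criterion at the prime p = 3 (which divides the constant term 1491 but p^2 = 9 does not, since 1491 is squarefree), x^4 - 1491 is irreducible over Q. Hence [Q(α):Q] = 4.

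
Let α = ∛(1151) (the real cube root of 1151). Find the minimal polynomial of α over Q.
m_α(x) = x^3 - 1151

α satisfies α^3 = 1151, so x^3 - 1151 annihilates α. By the rational root test, a rational root p/q (in lowest terms) of x^3 - 1151 would satisfy p^3 = 1151 q^3, forcing q = 1 and p^3 = 1151; but 1151 is not a perfect cube, contradiction. A monic cubic over Q with no rational root is irreducible (any nontrivial factorization would include a linear factor). Hence x^3 - 1151 is the minimal polynomial of α, and in particular [Q(α):Q] = 3.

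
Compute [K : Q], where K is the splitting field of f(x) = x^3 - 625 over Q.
[K : Q] = 6

The roots of x^3 - 625 are ∛625, ω∛625, ω^2∛625 where ω = e^(2πi/3) is a primitive cube root of unity, so K = Q(∛625, ω). Now [Q(∛625):Q] = 3 (since 625 is not a perfect cube, x^3 - 625 is irreducible) and [Q(ω):Q] = 2. Both 2 and 3 divide [K:Q], and [K:Q] ≤ 3·2 = 6, so [K:Q] = 6. (Equivalently: Q(∛625) ⊂ R but ω ∉ R, so [K : Q(∛625)] = 2.)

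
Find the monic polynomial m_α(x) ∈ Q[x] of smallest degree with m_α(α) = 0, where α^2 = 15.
m_α(x) = x^2 - 15

α satisfies α^2 - 15 = 0, so x^2 - 15 annihilates α. Since d = 15 is squarefree and ≠ 1, it is not a perfect square in Q, so x^2 - 15 has no rational root and is therefore irreducible over Q (a degree-2 polynomial over a field is irreducible iff it has no root). Hence m_α(x) = x^2 - 15.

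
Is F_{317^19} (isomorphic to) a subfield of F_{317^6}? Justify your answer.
No: F_{317^19} is not a subfield of F_{317^6}

F_{p^m} embeds in F_{p^n} iff m | n. Here 19 ∤ 6 (since 6 = 0·19 + 6 with remainder 6 ≠ 0), so F_{317^19} is not a subfield of F_{317^6}. Equivalently: if it were, the tower law would give 19 = [F_{317^19}:F_317] dividing [F_{317^6}:F_317] = 6, contradiction.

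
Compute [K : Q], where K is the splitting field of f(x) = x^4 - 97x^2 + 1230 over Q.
[K : Q] = 4

Solving the quadratic in x^2: x^2 = (97 ± √(97^2 - 4·1230))/2 = (97 ± √4489)/2 = (97 ± 67)/2, giving x^2 = 15 or x^2 = 82. So f(x) = (x^2 - 15)(x^2 - 82) and the roots of f are ±√15, ±√82. Hence the splitting field is K = Q(√15, √82). Since 15 and 82 are distinct squarefree integers > 1, their product 1230 is not a perfect square, so √82 ∉ Q(√15). By the tower law [K:Q] = [Q(√15,√82):Q(√15)] · [Q(√15):Q] = 2 · 2 = 4.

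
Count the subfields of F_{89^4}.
F_{89^4} has 3 subfields

The subfields of F_{p^n} are exactly the fields F_{p^d} for d | n (each is the fixed field of the unique index-d subgroup of Gal(F_{p^n}/F_p) ≅ Z/nZ). The divisors of n = 4 are {1, 2, 4}, giving 3 subfields: F_{89^1}, F_{89^2}, F_{89^4}.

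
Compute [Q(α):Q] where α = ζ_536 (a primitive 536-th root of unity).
[Q(α):Q] = 264

The minimal polynomial of ζ_536 over Q is the 536-th cyclotomic polynomial Φ_536(x), which is irreducible over Q and has degree φ(536) = 264. Hence [Q(α):Q] = φ(536) = 264.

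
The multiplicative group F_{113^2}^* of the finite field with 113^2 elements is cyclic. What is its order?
|F_{113^2}^*| = 12768

F_{113^2} has 113^2 = 12769 elements; its multiplicative group consists of all nonzero elements, so |F_{113^2}^*| = 12769 - 1 = 12768. (It is cyclic since any finite subgroup of the multiplicative group of a field is cyclic.)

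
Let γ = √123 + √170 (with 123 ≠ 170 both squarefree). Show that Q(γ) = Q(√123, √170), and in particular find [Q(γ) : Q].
[Q(γ) : Q] = 4 (equivalently, Q(γ) = Q(√123, √170))

Obviously Q(γ) ⊆ Q(√123, √170), and [Q(√123, √170):Q] = 4 (since 123, 170 are distinct squarefree integers > 1 with 20910 not a perfect square). To show equality we compute the minimal polynomial of γ. From γ = √123 + √170: γ^2 = 123 + 2√(20910) + 170 = 293 + 2√(20910), so γ^2 - 293 = 2√(20910); squaring, (γ^2 - 293)^2 = 4·20910, i.e. γ^4 - 586γ^2 + 85849 - 83640 = 0, i.e. γ^4 - 586γ^2 + 2209 = 0. So γ is a root of x^4 - 586x^2 + 2209. This polynomial is irreducible over Q: it has no rational root (each ±√123 ± √170 is irrational), and any factorization into two quadratics over Q would force √(20910) ∈ Q (pairing opposite roots) or √123, √170 ∈ Q (other pairings), all impossible. Hence [Q(γ):Q] = 4 = [Q(√123, √170):Q], so Q(γ) = Q(√123, √170).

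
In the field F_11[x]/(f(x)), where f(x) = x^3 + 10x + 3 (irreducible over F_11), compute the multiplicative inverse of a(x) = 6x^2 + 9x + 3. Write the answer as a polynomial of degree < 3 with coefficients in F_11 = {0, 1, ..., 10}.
a(x)^(-1) ≡ 3x^2 + 7x + 7 (mod f(x))

Since f is irreducible over F_11, F_11[x]/(f) is a field and a(x) ≠ 0 has an inverse. Apply the extended Euclidean algorithm to f(x) and a(x) in F_11[x]: f(x) = (2x + 8)·a(x) + (9x + 1);  a(x) = (8x + 5)·(9x + 1) + (9). The last nonzero remainder is the constant 9 = gcd(f, a) in F_11. Back-substituting through the division chain expresses 9 = s(x)·a(x) + t(x)·f(x) with s(x) ≡ 5x^2 + 8x + 8 (mod f), so (5x^2 + 8x + 8)·a(x) ≡ 9 (mod f). Multiplying by 9^(-1) ≡ 5 in F_11 gives a(x)^(-1) ≡ 5·(5x^2 + 8x + 8) ≡ 3x^2 + 7x + 7 (mod f). Check: (6x^2 + 9x + 3)·(3x^2 + 7x + 7) = 7x^4 + 3x^3 + 4x^2 + 7x + 10 ≡ 1 (mod x^3 + 10x + 3).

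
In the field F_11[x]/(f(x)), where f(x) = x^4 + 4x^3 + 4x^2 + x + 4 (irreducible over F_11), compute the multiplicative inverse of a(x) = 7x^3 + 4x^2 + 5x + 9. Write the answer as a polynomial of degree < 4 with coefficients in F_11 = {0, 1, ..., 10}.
a(x)^(-1) ≡ 6x^3 + 2x^2 + 3x + 8 (mod f(x))

Since f is irreducible over F_11, F_11[x]/(f) is a field and a(x) ≠ 0 has an inverse. Apply the extended Euclidean algorithm to f(x) and a(x) in F_11[x]: f(x) = (8x + 7)·a(x) + (2x^2 + 4x + 7);  a(x) = (9x + 6)·(2x^2 + 4x + 7) + (6x);  (2x^2 + 4x + 7) = (4x + 8)·(6x) + (7). The last nonzero remainder is the constant 7 = gcd(f, a) in F_11. Back-substituting through the division chain expresses 7 = s(x)·a(x) + t(x)·f(x) with s(x) ≡ 9x^3 + 3x^2 + 10x + 1 (mod f), so (9x^3 + 3x^2 + 10x + 1)·a(x) ≡ 7 (mod f). Multiplying by 7^(-1) ≡ 8 in F_11 gives a(x)^(-1) ≡ 8·(9x^3 + 3x^2 + 10x + 1) ≡ 6x^3 + 2x^2 + 3x + 8 (mod f). Check: (7x^3 + 4x^2 + 5x + 9)·(6x^3 + 2x^2 + 3x + 8) = 9x^6 + 5x^5 + 4x^4 + 10x^2 + x + 6 ≡ 1 (mod x^4 + 4x^3 + 4x^2 + x + 4).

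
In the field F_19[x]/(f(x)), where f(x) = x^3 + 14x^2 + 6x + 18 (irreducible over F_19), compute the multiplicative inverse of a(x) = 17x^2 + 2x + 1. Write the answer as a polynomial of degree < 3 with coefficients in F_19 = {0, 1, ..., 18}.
a(x)^(-1) ≡ 11x^2 + 13 (mod f(x))

Since f is irreducible over F_19, F_19[x]/(f) is a field and a(x) ≠ 0 has an inverse. Apply the extended Euclidean algorithm to f(x) and a(x) in F_19[x]: f(x) = (9x + 2)·a(x) + (12x + 16);  a(x) = (3x + 12)·(12x + 16) + (18). The last nonzero remainder is the constant 18 = gcd(f, a) in F_19. Back-substituting through the division chain expresses 18 = s(x)·a(x) + t(x)·f(x) with s(x) ≡ 8x^2 + 6 (mod f), so (8x^2 + 6)·a(x) ≡ 18 (mod f). Multiplying by 18^(-1) ≡ 18 in F_19 gives a(x)^(-1) ≡ 18·(8x^2 + 6) ≡ 11x^2 + 13 (mod f). Check: (17x^2 + 2x + 1)·(11x^2 + 13) = 16x^4 + 3x^3 + 4x^2 + 7x + 13 ≡ 1 (mod x^3 + 14x^2 + 6x + 18).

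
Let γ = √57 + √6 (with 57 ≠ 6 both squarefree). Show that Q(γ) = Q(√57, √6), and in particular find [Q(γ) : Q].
[Q(γ) : Q] = 4 (equivalently, Q(γ) = Q(√57, √6))

Obviously Q(γ) ⊆ Q(√57, √6), and [Q(√57, √6):Q] = 4 (since 57, 6 are distinct squarefree integers > 1 with 342 not a perfect square). To show equality we compute the minimal polynomial of γ. From γ = √57 + √6: γ^2 = 57 + 2√(342) + 6 = 63 + 2√(342), so γ^2 - 63 = 2√(342); squaring, (γ^2 - 63)^2 = 4·342, i.e. γ^4 - 126γ^2 + 3969 - 1368 = 0, i.e. γ^4 - 126γ^2 + 2601 = 0. So γ is a root of x^4 - 126x^2 + 2601. This polynomial is irreducible over Q: it has no rational root (each ±√57 ± √6 is irrational), and any factorization into two quadratics over Q would force √(342) ∈ Q (pairing opposite roots) or √57, √6 ∈ Q (other pairings), all impossible. Hence [Q(γ):Q] = 4 = [Q(√57, √6):Q], so Q(γ) = Q(√57, √6).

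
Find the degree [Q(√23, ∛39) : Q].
[Q(√23, ∛39) : Q] = 6

Let L = Q(√23, ∛39). Since Q(√23) ⊂ L and [Q(√23):Q] = 2, the tower law gives 2 | [L:Q]. Likewise Q(∛39) ⊂ L with [Q(∛39):Q] = 3 (because 39 is not a perfect cube), so 3 | [L:Q]. As gcd(2,3) = 1, [L:Q] is divisible by 6. Conversely L is generated over Q by √23 and ∛39, so [L:Q] ≤ 2·3 = 6. Therefore [Q(√23, ∛39) : Q] = 6.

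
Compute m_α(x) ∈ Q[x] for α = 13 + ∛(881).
m_α(x) = x^3 - 39x^2 + 507x - 3078

Set β = α - 13 = ∛(881), so β^3 = 881. Then (α - 13)^3 - 881 = 0, i.e. α is a root of g(x) = (x - 13)^3 - 881 = x^3 - 39x^2 + 507x - 3078. Since g(x) = h(x - 13) where h(x) = x^3 - 881, and h is irreducible over Q (because 881 is not a perfect cube, so h has no rational root, and a monic cubic with no rational root is irreducible), g is also irreducible (irreducibility is preserved under the substitution x → x - 13). Hence m_α(x) = x^3 - 39x^2 + 507x - 3078.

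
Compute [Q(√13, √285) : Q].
[Q(√13, √285) : Q] = 4

[Q(√13):Q] = 2 (min poly x^2 - 13, irreducible since 13 is squarefree > 1). For the top step, suppose √285 ∈ Q(√13), say √285 = c + d√13 with c, d ∈ Q. Squaring: 285 = c^2 + 13d^2 + 2cd√13. Since √13 ∉ Q this forces 2cd = 0. If d = 0 then √285 = c ∈ Q, contradicting 285 squarefree > 1. If c = 0 then 285 = 13d^2, so 13·285 = (13d)^2 is a perfect square in Q — but 13·285 = 3705 is not a perfect square (since 13 and 285 are distinct squarefree integers). Contradiction. Hence √285 ∉ Q(√13), so x^2 - 285 stays irreducible over Q(√13) and [Q(√13, √285) : Q(√13)] = 2. By the tower law, [Q(√13, √285) : Q] = 2 · 2 = 4.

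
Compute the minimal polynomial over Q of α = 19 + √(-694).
m_α(x) = x^2 - 38x + 1055

From α - 19 = √(-694), squaring gives (α - 19)^2 = -694, i.e. α^2 - 38α + 361 = -694, so α^2 - 38α + 1055 = 0. The discriminant of x^2 - 38x + 1055 is (-38)^2 - 4·(1055) = 1444 - 4220 = -2776, and 4·(-694) is not a perfect square in Q since -694 is squarefree and ≠ 1. Hence x^2 - 38x + 1055 is irreducible over Q and is the minimal polynomial of α.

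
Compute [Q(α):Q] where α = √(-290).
[Q(α):Q] = 2

[Q(α):Q] equals the degree of the minimal polynomial of α. Here α^2 = -290 and x^2 + 290 is irreducible (d = -290 is squarefree, ≠ 1, hence not a square), so deg(m_α) = 2. Thus [Q(α):Q] = 2.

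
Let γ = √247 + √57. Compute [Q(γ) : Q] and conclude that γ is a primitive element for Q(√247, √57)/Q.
[Q(γ) : Q] = 4 (equivalently, Q(γ) = Q(√247, √57))

Obviously Q(γ) ⊆ Q(√247, √57), and [Q(√247, √57):Q] = 4 (since 247, 57 are distinct squarefree integers > 1 with 14079 not a perfect square). To show equality we compute the minimal polynomial of γ. From γ = √247 + √57: γ^2 = 247 + 2√(14079) + 57 = 304 + 2√(14079), so γ^2 - 304 = 2√(14079); squaring, (γ^2 - 304)^2 = 4·14079, i.e. γ^4 - 608γ^2 + 92416 - 56316 = 0, i.e. γ^4 - 608γ^2 + 36100 = 0. So γ is a root of x^4 - 608x^2 + 36100. This polynomial is irreducible over Q: it has no rational root (each ±√247 ± √57 is irrational), and any factorization into two quadratics over Q would force √(14079) ∈ Q (pairing opposite roots) or √247, √57 ∈ Q (other pairings), all impossible. Hence [Q(γ):Q] = 4 = [Q(√247, √57):Q], so Q(γ) = Q(√247, √57).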